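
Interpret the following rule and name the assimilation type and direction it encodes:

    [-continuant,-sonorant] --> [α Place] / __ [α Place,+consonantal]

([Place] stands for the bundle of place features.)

regressive place assimilation

The shared variable α links the value of the place features (abbreviated [Place]) on the target to the same value on the neighbouring segment, so place is the feature that assimilates.
The conditioning segment sits to the right of the focus bar, meaning the trigger follows the segment that changes — regressive assimilation.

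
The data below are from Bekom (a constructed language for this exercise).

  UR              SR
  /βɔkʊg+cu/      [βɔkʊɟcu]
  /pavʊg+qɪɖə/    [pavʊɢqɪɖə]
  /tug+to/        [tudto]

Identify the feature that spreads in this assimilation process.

Comparing underlying and surface forms, /g/ → [ɟ] is the alternation; the neighbouring /c/ is constant.
/g/ is velar while /c/ is palatal; the output [ɟ] is palatal, matching the trigger — so the feature that spreads is place.
Checking the remaining alternations: /g/ → [ɢ] before /q/ (velar → uvular, matching uvular); /g/ → [d] before /t/ (velar → alveolar, matching alveolar) — only place changes, and always toward the following segment.

place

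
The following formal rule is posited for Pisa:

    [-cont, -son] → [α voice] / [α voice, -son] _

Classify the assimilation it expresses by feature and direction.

The shared variable α links the value of [voice] on the target to the same value on the neighbouring segment, so voicing is the feature that assimilates.
Since the environment is written before the underscore, the trigger precedes the target; the direction is progressive.

progressive voicing assimilation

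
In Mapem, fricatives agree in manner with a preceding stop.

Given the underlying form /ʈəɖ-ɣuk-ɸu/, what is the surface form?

The rule targets /ɣ/ (voiced velar fricative), which sits after the trigger /ɖ/ (stop).
A voiced velar stop is [g], so the surface segment is [g].
The same rule applies at the second boundary: /ɸ/ → [p] next to /k/.

[ʈəɖgukpu]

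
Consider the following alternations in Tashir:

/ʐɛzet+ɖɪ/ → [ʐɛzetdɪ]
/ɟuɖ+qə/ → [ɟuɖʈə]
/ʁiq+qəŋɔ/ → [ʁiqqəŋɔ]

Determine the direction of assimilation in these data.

progressive

Underlying /ɖ/ is realised as [d] next to /t/; /t/ itself does not change.
/ɖ/ is retroflex while /t/ is alveolar; the output [d] is alveolar, matching the trigger — so the feature that spreads is place.
Checking the remaining alternation: /q/ → [ʈ] after /ɖ/ (uvular → retroflex, matching retroflex) — only place changes, and always toward the preceding segment.
No alternation appears in [ʁiqqəŋɔ]: there the adjacent consonants already agree in place (/q/ and /q/ are both uvular), so this form is consistent with the same rule.
Since the segment that changes follows the conditioning segment, the assimilation is progressive.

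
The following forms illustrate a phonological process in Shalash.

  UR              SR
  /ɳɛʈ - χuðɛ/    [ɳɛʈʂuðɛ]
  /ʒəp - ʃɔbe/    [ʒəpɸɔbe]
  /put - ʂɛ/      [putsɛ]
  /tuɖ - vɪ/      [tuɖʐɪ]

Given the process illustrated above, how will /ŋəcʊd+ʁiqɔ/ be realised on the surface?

[ŋəcʊdziqɔ]

The data show progressive place assimilation: /χ/ → [ʂ] after /ʈ/; /ʃ/ → [ɸ] after /p/; /ʂ/ → [s] after /t/; /v/ → [ʐ] after /ɖ/. In each pair only place changes, matching the preceding consonant, while manner and voice stay constant.
/ʁ/ is a voiced uvular fricative. The preceding trigger /d/ is alveolar, so /ʁ/ must become alveolar as well.
The voiced alveolar fricative is [z], so /ʁ/ → [z].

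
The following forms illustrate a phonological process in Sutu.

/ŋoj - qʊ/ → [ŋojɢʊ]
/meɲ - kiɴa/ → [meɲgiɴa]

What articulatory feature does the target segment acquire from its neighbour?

voicing

The segment that alternates is /q/, which surfaces as [ɢ] when adjacent to /j/.
/q/ is voiceless while /j/ is voiced; the output [ɢ] is voiced, matching the trigger — so the feature that spreads is voicing.
The same holds elsewhere in the data: /k/ → [g] after /ɲ/ (voiceless → voiced, matching voiced) — only voicing changes, and always toward the preceding segment.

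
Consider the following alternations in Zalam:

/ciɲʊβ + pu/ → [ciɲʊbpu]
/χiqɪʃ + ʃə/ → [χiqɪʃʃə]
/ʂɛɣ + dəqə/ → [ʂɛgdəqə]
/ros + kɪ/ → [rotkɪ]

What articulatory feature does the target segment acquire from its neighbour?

The segment that alternates is /β/, which surfaces as [b] when adjacent to /p/.
/β/ is a fricative while /p/ is a stop; the output [b] is a stop, matching the trigger — so the feature that spreads is manner.
Checking the remaining alternations: /ɣ/ → [g] before /d/ (fricative → stop, matching a stop); /s/ → [t] before /k/ (fricative → stop, matching a stop) — only manner changes, and always toward the following segment.
Nothing changes in [χiqɪʃʃə]: there the adjacent consonants already agree in manner (/ʃ/ and /ʃ/ are both fricatives), so this form is consistent with the same rule.

manner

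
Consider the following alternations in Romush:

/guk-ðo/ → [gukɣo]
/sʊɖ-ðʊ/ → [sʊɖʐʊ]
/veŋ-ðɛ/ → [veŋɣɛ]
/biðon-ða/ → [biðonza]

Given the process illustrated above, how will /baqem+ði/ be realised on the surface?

[baqemβi]

The data show progressive place assimilation: /ð/ → [ɣ] after /k/; /ð/ → [ʐ] after /ɖ/; /ð/ → [ɣ] after /ŋ/; /ð/ → [z] after /n/. In each pair only place changes, matching the preceding consonant, while manner and voice stay constant.
The rule targets /ð/ (voiced dental fricative), which sits after the trigger /m/ (bilabial).
A voiced bilabial fricative is [β], so the surface segment is [β].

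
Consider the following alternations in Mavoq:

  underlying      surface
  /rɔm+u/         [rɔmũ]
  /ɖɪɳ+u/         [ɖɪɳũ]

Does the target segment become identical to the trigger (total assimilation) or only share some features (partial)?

partial assimilation

The vowel /u/ surfaces as nasalised [ũ] next to the preceding nasal /m/ — it has acquired the [+nasal] feature of its neighbour.
The other form shows the same pattern: /u/ → [ũ] after /ɳ/ — each time a vowel is nasalised next to a preceding nasal.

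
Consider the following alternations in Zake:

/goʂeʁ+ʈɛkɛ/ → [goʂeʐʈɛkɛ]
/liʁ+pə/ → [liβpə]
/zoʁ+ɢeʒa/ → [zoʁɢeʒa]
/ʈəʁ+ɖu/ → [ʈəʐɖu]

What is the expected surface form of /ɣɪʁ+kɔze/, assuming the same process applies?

The data show regressive place assimilation: /ʁ/ → [ʐ] before /ʈ/; /ʁ/ → [β] before /p/; /ʁ/ → [ʐ] before /ɖ/. In each pair only place changes, matching the following consonant, while manner and voice stay constant.
No alternation appears in [zoʁɢeʒa]: there the adjacent consonants already agree in place (/ʁ/ and /ɢ/ are both uvular), so this form is consistent with the same rule.
The rule targets /ʁ/ (voiced uvular fricative), which sits before the trigger /k/ (velar).
Changing only its place to velar gives [ɣ] — the voiced velar fricative.

[ɣɪɣkɔze]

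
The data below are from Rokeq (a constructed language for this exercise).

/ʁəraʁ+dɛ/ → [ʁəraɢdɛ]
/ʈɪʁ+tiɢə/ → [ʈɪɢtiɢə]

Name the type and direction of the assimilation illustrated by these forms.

regressive manner assimilation

Comparing underlying and surface forms, /ʁ/ → [ɢ] is the alternation; the neighbouring /d/ is constant.
/ʁ/ is a fricative while /d/ is a stop; the output [ɢ] is a stop, matching the trigger — so the feature that spreads is manner.
Place and voice are unchanged, so the assimilation is partial, not total.
The other alternating form patterns the same way: /ʁ/ → [ɢ] before /t/ (fricative → stop, matching a stop) — only manner changes, and always toward the following segment.
Since the segment that changes precedes the conditioning segment, the assimilation is regressive.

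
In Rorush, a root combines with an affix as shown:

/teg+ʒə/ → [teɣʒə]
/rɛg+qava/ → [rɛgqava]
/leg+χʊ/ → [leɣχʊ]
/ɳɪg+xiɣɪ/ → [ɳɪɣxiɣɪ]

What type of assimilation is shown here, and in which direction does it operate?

Underlying /g/ is realised as [ɣ] next to /ʒ/; /ʒ/ itself does not change.
The change stop → fricative matches the manner of the following /ʒ/, identifying this as manner assimilation.
Place and voice are unchanged, so the assimilation is partial, not total.
The other alternating forms pattern the same way: /g/ → [ɣ] before /χ/ (stop → fricative, matching a fricative); /g/ → [ɣ] before /x/ (stop → fricative, matching a fricative) — only manner changes, and always toward the following segment.
Nothing changes in [rɛgqava]: there the adjacent consonants already agree in manner (/g/ and /q/ are both stops), so this form is consistent with the same rule.
The trigger is the following segment, so the direction is regressive (anticipatory).

regressive manner assimilation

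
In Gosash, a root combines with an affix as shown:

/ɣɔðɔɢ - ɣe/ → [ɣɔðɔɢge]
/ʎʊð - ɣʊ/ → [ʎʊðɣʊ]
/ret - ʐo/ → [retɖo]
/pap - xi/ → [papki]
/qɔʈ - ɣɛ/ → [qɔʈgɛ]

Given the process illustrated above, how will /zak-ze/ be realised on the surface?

The data show progressive manner assimilation: /ɣ/ → [g] after /ɢ/; /ʐ/ → [ɖ] after /t/; /x/ → [k] after /p/; /ɣ/ → [g] after /ʈ/. In each pair only manner changes, matching the preceding consonant, while place and voice stay constant.
Nothing changes in [ʎʊðɣʊ]: there the adjacent consonants already agree in manner (/ɣ/ and /ð/ are both fricatives), so this form is consistent with the same rule.
/z/ is a voiced alveolar fricative. The preceding trigger /k/ is a stop, so /z/ must become a stop as well.
The voiced alveolar stop is [d], so /z/ → [d].

[zakde]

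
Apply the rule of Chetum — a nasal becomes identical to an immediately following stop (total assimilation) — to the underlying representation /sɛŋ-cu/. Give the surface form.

[sɛccu]

/ŋ/ is the segment targeted by the rule; it sits immediately before /c/, so it assimilates completely and surfaces as [c].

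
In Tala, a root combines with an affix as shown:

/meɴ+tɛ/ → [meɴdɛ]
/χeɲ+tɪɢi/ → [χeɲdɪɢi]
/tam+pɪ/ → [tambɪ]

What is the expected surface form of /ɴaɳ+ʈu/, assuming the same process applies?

[ɴaɳɖu]

The data show progressive voicing assimilation: /t/ → [d] after /ɴ/; /t/ → [d] after /ɲ/; /p/ → [b] after /m/. In each pair only voicing changes, matching the preceding consonant, while place and manner stay constant.
/ʈ/ is a voiceless retroflex stop. The preceding trigger /ɳ/ is voiced, so /ʈ/ must become voiced as well.
The voiced retroflex stop is [ɖ], so /ʈ/ → [ɖ].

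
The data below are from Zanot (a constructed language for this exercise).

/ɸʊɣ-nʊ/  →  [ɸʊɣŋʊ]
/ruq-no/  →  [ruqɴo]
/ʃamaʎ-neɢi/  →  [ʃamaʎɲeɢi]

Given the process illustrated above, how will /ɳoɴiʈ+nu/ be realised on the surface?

The data show progressive place assimilation: /n/ → [ŋ] after /ɣ/; /n/ → [ɴ] after /q/; /n/ → [ɲ] after /ʎ/. In each pair only place changes, matching the preceding consonant, while manner and voice stay constant.
The rule targets /n/ (voiced alveolar nasal), which sits after the trigger /ʈ/ (retroflex).
A voiced retroflex nasal is [ɳ], so the surface segment is [ɳ].

[ɳoɴiʈɳu]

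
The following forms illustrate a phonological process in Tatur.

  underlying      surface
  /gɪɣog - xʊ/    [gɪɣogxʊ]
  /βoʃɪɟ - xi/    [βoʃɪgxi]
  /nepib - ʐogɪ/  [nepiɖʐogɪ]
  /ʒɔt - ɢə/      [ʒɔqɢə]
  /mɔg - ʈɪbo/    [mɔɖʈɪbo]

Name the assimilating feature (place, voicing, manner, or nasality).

Comparing underlying and surface forms, /ɟ/ → [g] is the alternation; the neighbouring /x/ is constant.
/ɟ/ is palatal while /x/ is velar; the output [g] is velar, matching the trigger — so the feature that spreads is place.
Checking the remaining alternations: /b/ → [ɖ] before /ʐ/ (bilabial → retroflex, matching retroflex); /t/ → [q] before /ɢ/ (alveolar → uvular, matching uvular); /g/ → [ɖ] before /ʈ/ (velar → retroflex, matching retroflex) — only place changes, and always toward the following segment.
No alternation appears in [gɪɣogxʊ]: there the adjacent consonants already agree in place (/g/ and /x/ are both velar), so this form is consistent with the same rule.

place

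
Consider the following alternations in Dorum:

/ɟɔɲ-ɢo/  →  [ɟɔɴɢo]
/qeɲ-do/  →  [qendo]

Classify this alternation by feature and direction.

regressive place assimilation

The segment that alternates is /ɲ/, which surfaces as [ɴ] when adjacent to /ɢ/.
The change palatal → uvular matches the place of the following /ɢ/, identifying this as place assimilation.
Manner and voice are unchanged, so the assimilation is partial, not total.
The other alternating form patterns the same way: /ɲ/ → [n] before /d/ (palatal → alveolar, matching alveolar) — only place changes, and always toward the following segment.
The trigger is the following segment, so the direction is regressive (anticipatory).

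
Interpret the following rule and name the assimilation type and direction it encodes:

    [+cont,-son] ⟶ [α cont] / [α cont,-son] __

progressive manner assimilation

The shared variable α links the value of [cont] on the target to that of the neighbouring obstruent. [cont] distinguishes stops from fricatives — a manner-of-articulation feature — so this is manner assimilation.
The conditioning segment sits to the left of the focus bar, meaning the trigger precedes the segment that changes — progressive assimilation.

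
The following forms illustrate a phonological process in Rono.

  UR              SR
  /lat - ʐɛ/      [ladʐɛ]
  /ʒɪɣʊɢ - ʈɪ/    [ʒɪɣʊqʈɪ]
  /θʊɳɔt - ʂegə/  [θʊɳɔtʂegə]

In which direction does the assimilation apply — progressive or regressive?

regressive

Underlying /t/ is realised as [d] next to /ʐ/; /ʐ/ itself does not change.
The change voiceless → voiced matches the voicing of the following /ʐ/, identifying this as voicing assimilation.
Checking the remaining alternation: /ɢ/ → [q] before /ʈ/ (voiced → voiceless, matching voiceless) — only voicing changes, and always toward the following segment.
No alternation appears in [θʊɳɔtʂegə]: there the adjacent consonants already agree in voicing (/t/ and /ʂ/ are both voiceless), so this form is consistent with the same rule.
Since the segment that changes precedes the conditioning segment, the assimilation is regressive.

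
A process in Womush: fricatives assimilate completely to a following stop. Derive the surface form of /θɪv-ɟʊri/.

[θɪɟɟʊri]

/v/ is the segment targeted by the rule; it sits immediately before /ɟ/, so it assimilates completely and surfaces as [ɟ].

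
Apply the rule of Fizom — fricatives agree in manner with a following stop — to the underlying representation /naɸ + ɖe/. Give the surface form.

/ɸ/ is a voiceless bilabial fricative. The following trigger /ɖ/ is a stop, so /ɸ/ must become a stop as well.
Changing only its manner to stop gives [p] — the voiceless bilabial stop.

[napɖe]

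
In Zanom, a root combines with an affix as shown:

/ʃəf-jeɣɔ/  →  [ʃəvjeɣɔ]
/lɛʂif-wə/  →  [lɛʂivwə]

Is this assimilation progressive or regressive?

regressive

Underlying /f/ is realised as [v] next to /j/; /j/ itself does not change.
The change voiceless → voiced matches the voicing of the following /j/, identifying this as voicing assimilation.
The other alternating form patterns the same way: /f/ → [v] before /w/ (voiceless → voiced, matching voiced) — only voicing changes, and always toward the following segment.
The trigger is the following segment, so the direction is regressive (anticipatory).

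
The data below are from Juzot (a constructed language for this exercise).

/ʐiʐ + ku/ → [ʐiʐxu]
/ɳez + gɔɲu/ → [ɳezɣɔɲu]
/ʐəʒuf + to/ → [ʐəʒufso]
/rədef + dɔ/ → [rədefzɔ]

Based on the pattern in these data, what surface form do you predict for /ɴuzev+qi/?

The data show progressive manner assimilation: /k/ → [x] after /ʐ/; /g/ → [ɣ] after /z/; /t/ → [s] after /f/; /d/ → [z] after /f/. In each pair only manner changes, matching the preceding consonant, while place and voice stay constant.
/q/ is a voiceless uvular stop. The preceding trigger /v/ is a fricative, so /q/ must become a fricative as well.
Changing only its manner to fricative gives [χ] — the voiceless uvular fricative.

[ɴuzevχi]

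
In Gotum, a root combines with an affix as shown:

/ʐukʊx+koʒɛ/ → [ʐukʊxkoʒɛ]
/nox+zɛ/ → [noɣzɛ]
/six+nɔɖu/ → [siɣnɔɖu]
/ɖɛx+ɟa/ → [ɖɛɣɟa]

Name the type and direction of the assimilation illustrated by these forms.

regressive voicing assimilation

Underlying /x/ is realised as [ɣ] next to /z/; /z/ itself does not change.
The change voiceless → voiced matches the voicing of the following /z/, identifying this as voicing assimilation.
Place and manner are unchanged, so the assimilation is partial, not total.
The other alternating forms pattern the same way: /x/ → [ɣ] before /n/ (voiceless → voiced, matching voiced); /x/ → [ɣ] before /ɟ/ (voiceless → voiced, matching voiced) — only voicing changes, and always toward the following segment.
No alternation appears in [ʐukʊxkoʒɛ]: there the adjacent consonants already agree in voicing (/x/ and /k/ are both voiceless), so this form is consistent with the same rule.
Since the segment that changes precedes the conditioning segment, the assimilation is regressive.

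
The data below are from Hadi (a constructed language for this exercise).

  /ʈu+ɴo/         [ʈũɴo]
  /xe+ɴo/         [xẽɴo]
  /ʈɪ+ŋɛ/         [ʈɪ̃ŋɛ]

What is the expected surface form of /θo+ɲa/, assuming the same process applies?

[θõɲa]

The data show regressive nasality assimilation (vowel nasalisation): /u/ → [ũ] before /ɴ/; /e/ → [ẽ] before /ɴ/; /ɪ/ → [ɪ̃] before /ŋ/ — a vowel is nasalised by an immediately following nasal consonant.
/o/ sits next to the nasal /ɲ/ and is therefore nasalised to [õ].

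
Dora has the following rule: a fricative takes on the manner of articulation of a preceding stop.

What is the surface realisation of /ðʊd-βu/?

/β/ is a voiced bilabial fricative. The preceding trigger /d/ is a stop, so /β/ must become a stop as well.
The voiced bilabial stop is [b], so /β/ → [b].

[ðʊdbu]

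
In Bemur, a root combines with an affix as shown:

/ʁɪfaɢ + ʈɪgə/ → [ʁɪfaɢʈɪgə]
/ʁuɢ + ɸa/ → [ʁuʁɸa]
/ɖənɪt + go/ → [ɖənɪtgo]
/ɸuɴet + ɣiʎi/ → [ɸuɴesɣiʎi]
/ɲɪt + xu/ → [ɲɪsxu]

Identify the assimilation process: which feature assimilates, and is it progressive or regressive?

The segment that alternates is /ɢ/, which surfaces as [ʁ] when adjacent to /ɸ/.
The change stop → fricative matches the manner of the following /ɸ/, identifying this as manner assimilation.
Place and voice are unchanged, so the assimilation is partial, not total.
Checking the remaining alternations: /t/ → [s] before /ɣ/ (stop → fricative, matching a fricative); /t/ → [s] before /x/ (stop → fricative, matching a fricative) — only manner changes, and always toward the following segment.
Nothing changes in [ʁɪfaɢʈɪgə], [ɖənɪtgo]: there the adjacent consonants already agree in manner (/ɢ/ and /ʈ/ are both stops; /t/ and /g/ are both stops), so these forms are consistent with the same rule.
Since the segment that changes precedes the conditioning segment, the assimilation is regressive.

regressive manner assimilation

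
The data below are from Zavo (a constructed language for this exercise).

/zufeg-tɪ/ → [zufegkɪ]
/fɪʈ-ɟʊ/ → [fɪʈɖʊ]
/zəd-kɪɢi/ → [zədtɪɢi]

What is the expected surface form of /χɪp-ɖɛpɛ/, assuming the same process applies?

[χɪpbɛpɛ]

The data show progressive place assimilation: /t/ → [k] after /g/; /ɟ/ → [ɖ] after /ʈ/; /k/ → [t] after /d/. In each pair only place changes, matching the preceding consonant, while manner and voice stay constant.
The rule targets /ɖ/ (voiced retroflex stop), which sits after the trigger /p/ (bilabial).
A voiced bilabial stop is [b], so the surface segment is [b].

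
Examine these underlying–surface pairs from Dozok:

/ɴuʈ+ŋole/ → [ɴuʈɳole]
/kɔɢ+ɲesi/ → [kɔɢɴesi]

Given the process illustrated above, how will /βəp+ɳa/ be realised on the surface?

The data show progressive place assimilation: /ŋ/ → [ɳ] after /ʈ/; /ɲ/ → [ɴ] after /ɢ/. In each pair only place changes, matching the preceding consonant, while manner and voice stay constant.
The rule targets /ɳ/ (voiced retroflex nasal), which sits after the trigger /p/ (bilabial).
The voiced bilabial nasal is [m], so /ɳ/ → [m].

[βəpma]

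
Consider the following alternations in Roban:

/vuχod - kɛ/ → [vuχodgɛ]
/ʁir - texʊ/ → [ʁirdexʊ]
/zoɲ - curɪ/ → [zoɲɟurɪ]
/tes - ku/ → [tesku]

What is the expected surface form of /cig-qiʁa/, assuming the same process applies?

[cigɢiʁa]

The data show progressive voicing assimilation: /k/ → [g] after /d/; /t/ → [d] after /r/; /c/ → [ɟ] after /ɲ/. In each pair only voicing changes, matching the preceding consonant, while place and manner stay constant.
No alternation appears in [tesku]: there the adjacent consonants already agree in voicing (/k/ and /s/ are both voiceless), so this form is consistent with the same rule.
/q/ is a voiceless uvular stop. The preceding trigger /g/ is voiced, so /q/ must become voiced as well.
Changing only its voicing to voiced gives [ɢ] — the voiced uvular stop.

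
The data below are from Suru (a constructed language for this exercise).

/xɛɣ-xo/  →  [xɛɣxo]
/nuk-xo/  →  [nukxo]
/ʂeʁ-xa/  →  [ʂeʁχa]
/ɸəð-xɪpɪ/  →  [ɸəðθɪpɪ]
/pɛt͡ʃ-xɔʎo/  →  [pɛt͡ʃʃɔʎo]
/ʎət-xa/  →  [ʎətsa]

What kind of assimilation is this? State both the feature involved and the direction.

progressive place assimilation

Underlying /x/ is realised as [χ] next to /ʁ/; /ʁ/ itself does not change.
The change velar → uvular matches the place of the preceding /ʁ/, identifying this as place assimilation.
Manner and voice are unchanged, so the assimilation is partial, not total.
The other alternating forms pattern the same way: /x/ → [θ] after /ð/ (velar → dental, matching dental); /x/ → [ʃ] after /t͡ʃ/ (velar → postalveolar, matching postalveolar); /x/ → [s] after /t/ (velar → alveolar, matching alveolar) — only place changes, and always toward the preceding segment.
Nothing changes in [xɛɣxo], [nukxo]: there the adjacent consonants already agree in place (/x/ and /ɣ/ are both velar; /x/ and /k/ are both velar), so these forms are consistent with the same rule.
The trigger is the preceding segment, so the direction is progressive (perseverative).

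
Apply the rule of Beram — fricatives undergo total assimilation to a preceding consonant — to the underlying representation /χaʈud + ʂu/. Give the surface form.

/ʂ/ is the segment targeted by the rule; it sits immediately after /d/, so it assimilates completely and surfaces as [d].

[χaʈuddu]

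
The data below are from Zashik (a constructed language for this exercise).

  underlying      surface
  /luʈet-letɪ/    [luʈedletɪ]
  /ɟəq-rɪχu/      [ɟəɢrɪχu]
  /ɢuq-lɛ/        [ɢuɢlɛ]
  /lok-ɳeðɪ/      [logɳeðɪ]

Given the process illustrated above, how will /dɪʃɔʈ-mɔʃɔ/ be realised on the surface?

The data show regressive voicing assimilation: /t/ → [d] before /l/; /q/ → [ɢ] before /r/; /q/ → [ɢ] before /l/; /k/ → [g] before /ɳ/. In each pair only voicing changes, matching the following consonant, while place and manner stay constant.
/ʈ/ is a voiceless retroflex stop. The following trigger /m/ is voiced, so /ʈ/ must become voiced as well.
The voiced retroflex stop is [ɖ], so /ʈ/ → [ɖ].

[dɪʃɔɖmɔʃɔ]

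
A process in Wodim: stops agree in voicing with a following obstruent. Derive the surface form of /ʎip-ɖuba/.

[ʎibɖuba]

The rule targets /p/ (voiceless bilabial stop), which sits before the trigger /ɖ/ (voiced).
Changing only its voicing to voiced gives [b] — the voiced bilabial stop.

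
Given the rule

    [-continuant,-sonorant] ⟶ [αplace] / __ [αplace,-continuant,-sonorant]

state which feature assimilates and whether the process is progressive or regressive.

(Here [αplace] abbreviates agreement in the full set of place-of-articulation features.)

The rule copies the place features (abbreviated [place]) from the environment onto the target, so the assimilating feature is place.
The conditioning segment sits to the right of the focus bar, meaning the trigger follows the segment that changes — regressive assimilation.

regressive place assimilation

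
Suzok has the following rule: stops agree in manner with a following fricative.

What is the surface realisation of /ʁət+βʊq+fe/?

The rule targets /t/ (voiceless alveolar stop), which sits before the trigger /β/ (fricative).
A voiceless alveolar fricative is [s], so the surface segment is [s].
The same rule applies at the second boundary: /q/ → [χ] next to /f/.

[ʁəsβʊχfe]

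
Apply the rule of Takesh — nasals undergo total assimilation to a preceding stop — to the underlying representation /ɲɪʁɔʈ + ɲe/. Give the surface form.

/ɲ/ is the segment targeted by the rule; it sits immediately after /ʈ/, so it assimilates completely and surfaces as [ʈ].

[ɲɪʁɔʈʈe]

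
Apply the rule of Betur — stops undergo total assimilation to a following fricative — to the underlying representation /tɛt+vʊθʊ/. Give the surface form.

/t/ is the segment targeted by the rule; it sits immediately before /v/, so it assimilates completely and surfaces as [v].

[tɛvvʊθʊ]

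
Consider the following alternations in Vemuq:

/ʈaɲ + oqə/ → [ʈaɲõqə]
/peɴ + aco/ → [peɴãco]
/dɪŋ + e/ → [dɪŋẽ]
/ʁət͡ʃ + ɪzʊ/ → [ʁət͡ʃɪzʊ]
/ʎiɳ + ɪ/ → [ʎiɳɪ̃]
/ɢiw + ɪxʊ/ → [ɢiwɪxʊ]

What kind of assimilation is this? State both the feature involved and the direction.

The vowel /o/ surfaces as nasalised [õ] next to the preceding nasal /ɲ/ — it has acquired the [+nasal] feature of its neighbour.
Likewise in the remaining data: /a/ → [ã] after /ɴ/; /e/ → [ẽ] after /ŋ/; /ɪ/ → [ɪ̃] after /ɳ/ — each time a vowel is nasalised next to a preceding nasal.
No change occurs in [ʁət͡ʃɪzʊ], [ɢiwɪxʊ] because the vowel at the boundary is adjacent to an oral consonant, not a nasal (/ɪ/ next to /t͡ʃ/; /ɪ/ next to /w/).
Because the conditioning nasal is to the left of the vowel that changes, the process is progressive (perseverative).

progressive nasality assimilation (vowel nasalisation)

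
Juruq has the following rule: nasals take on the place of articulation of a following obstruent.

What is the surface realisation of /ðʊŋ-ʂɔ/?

/ŋ/ is a voiced velar nasal. The following trigger /ʂ/ is retroflex, so /ŋ/ must become retroflex as well.
Changing only its place to retroflex gives [ɳ] — the voiced retroflex nasal.

[ðʊɳʂɔ]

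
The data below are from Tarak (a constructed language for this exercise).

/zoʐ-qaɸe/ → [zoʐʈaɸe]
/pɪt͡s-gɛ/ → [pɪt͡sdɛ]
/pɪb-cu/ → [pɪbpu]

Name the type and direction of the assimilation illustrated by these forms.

Comparing underlying and surface forms, /q/ → [ʈ] is the alternation; the neighbouring /ʐ/ is constant.
/q/ is uvular while /ʐ/ is retroflex; the output [ʈ] is retroflex, matching the trigger — so the feature that spreads is place.
Manner and voice are unchanged, so the assimilation is partial, not total.
Checking the remaining alternations: /g/ → [d] after /t͡s/ (velar → alveolar, matching alveolar); /c/ → [p] after /b/ (palatal → bilabial, matching bilabial) — only place changes, and always toward the preceding segment.
The trigger is the preceding segment, so the direction is progressive (perseverative).

progressive place assimilation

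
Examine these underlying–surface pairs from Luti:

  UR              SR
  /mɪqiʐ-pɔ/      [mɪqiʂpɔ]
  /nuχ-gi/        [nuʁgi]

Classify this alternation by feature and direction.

regressive voicing assimilation

Comparing underlying and surface forms, /ʐ/ → [ʂ] is the alternation; the neighbouring /p/ is constant.
/ʐ/ is voiced while /p/ is voiceless; the output [ʂ] is voiceless, matching the trigger — so the feature that spreads is voicing.
Place and manner are unchanged, so the assimilation is partial, not total.
Checking the remaining alternation: /χ/ → [ʁ] before /g/ (voiceless → voiced, matching voiced) — only voicing changes, and always toward the following segment.
The trigger is the following segment, so the direction is regressive (anticipatory).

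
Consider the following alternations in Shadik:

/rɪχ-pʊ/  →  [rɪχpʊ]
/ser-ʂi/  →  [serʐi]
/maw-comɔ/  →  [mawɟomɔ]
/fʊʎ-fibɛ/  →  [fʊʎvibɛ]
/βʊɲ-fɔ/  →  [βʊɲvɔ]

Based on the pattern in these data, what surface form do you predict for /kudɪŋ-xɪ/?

[kudɪŋɣɪ]

The data show progressive voicing assimilation: /ʂ/ → [ʐ] after /r/; /c/ → [ɟ] after /w/; /f/ → [v] after /ʎ/; /f/ → [v] after /ɲ/. In each pair only voicing changes, matching the preceding consonant, while place and manner stay constant.
No alternation appears in [rɪχpʊ]: there the adjacent consonants already agree in voicing (/p/ and /χ/ are both voiceless), so this form is consistent with the same rule.
The rule targets /x/ (voiceless velar fricative), which sits after the trigger /ŋ/ (voiced).
The voiced velar fricative is [ɣ], so /x/ → [ɣ].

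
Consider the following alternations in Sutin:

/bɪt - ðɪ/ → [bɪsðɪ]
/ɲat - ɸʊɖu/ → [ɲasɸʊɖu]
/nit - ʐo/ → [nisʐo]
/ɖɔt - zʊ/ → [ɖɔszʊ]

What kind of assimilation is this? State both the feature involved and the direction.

regressive manner assimilation

The segment that alternates is /t/, which surfaces as [s] when adjacent to /ð/.
/t/ is a stop while /ð/ is a fricative; the output [s] is a fricative, matching the trigger — so the feature that spreads is manner.
Place and voice are unchanged, so the assimilation is partial, not total.
The same holds elsewhere in the data: /t/ → [s] before /ɸ/ (stop → fricative, matching a fricative); /t/ → [s] before /ʐ/ (stop → fricative, matching a fricative); /t/ → [s] before /z/ (stop → fricative, matching a fricative) — only manner changes, and always toward the following segment.
Since the segment that changes precedes the conditioning segment, the assimilation is regressive.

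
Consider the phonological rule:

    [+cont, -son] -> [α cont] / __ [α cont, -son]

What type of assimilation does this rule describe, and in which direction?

regressive manner assimilation

The rule copies [cont] (continuancy) from the environment onto the target fricatives; since [±cont] encodes the stop/fricative manner contrast, the assimilating dimension is manner.
The conditioning segment sits to the right of the focus bar, meaning the trigger follows the segment that changes — regressive assimilation.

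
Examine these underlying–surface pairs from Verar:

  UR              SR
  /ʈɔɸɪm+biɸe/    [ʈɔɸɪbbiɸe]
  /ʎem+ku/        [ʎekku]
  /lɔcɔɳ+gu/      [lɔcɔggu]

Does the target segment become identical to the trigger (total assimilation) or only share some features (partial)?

total assimilation

Comparing underlying and surface forms, /m/ → [k] is the alternation; the neighbouring /k/ is constant.
The output [k] is identical to the trigger /k/ — every feature (place, manner, voicing) has been copied — so this is total assimilation.
The other forms behave the same way: /m/ → [b] before /b/; /ɳ/ → [g] before /g/ — in each case the output is a copy of the following consonant.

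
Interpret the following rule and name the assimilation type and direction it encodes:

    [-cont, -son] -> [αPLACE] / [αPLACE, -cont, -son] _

progressive place assimilation

The rule copies the place features (abbreviated [PLACE]) from the environment onto the target, so the assimilating feature is place.
Since the environment is written before the underscore, the trigger precedes the target; the direction is progressive.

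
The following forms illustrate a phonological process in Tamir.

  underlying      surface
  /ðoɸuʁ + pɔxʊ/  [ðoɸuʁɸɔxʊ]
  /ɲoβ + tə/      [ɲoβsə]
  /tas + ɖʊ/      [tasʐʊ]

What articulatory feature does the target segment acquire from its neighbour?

Comparing underlying and surface forms, /p/ → [ɸ] is the alternation; the neighbouring /ʁ/ is constant.
The change stop → fricative matches the manner of the preceding /ʁ/, identifying this as manner assimilation.
Checking the remaining alternations: /t/ → [s] after /β/ (stop → fricative, matching a fricative); /ɖ/ → [ʐ] after /s/ (stop → fricative, matching a fricative) — only manner changes, and always toward the preceding segment.

manner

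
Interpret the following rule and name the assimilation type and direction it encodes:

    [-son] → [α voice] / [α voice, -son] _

progressive voicing assimilation

The shared variable α links the value of [voice] on the target to the same value on the neighbouring segment, so voicing is the feature that assimilates.
The conditioning segment sits to the left of the focus bar, meaning the trigger precedes the segment that changes — progressive assimilation.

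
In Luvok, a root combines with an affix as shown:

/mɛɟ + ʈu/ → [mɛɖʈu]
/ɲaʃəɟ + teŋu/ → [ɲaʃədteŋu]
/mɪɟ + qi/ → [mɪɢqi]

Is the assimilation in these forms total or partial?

Comparing underlying and surface forms, /ɟ/ → [ɖ] is the alternation; the neighbouring /ʈ/ is constant.
The change palatal → retroflex matches the place of the following /ʈ/, identifying this as place assimilation.
Manner and voice are unchanged, so the assimilation is partial, not total.
The same holds elsewhere in the data: /ɟ/ → [d] before /t/ (palatal → alveolar, matching alveolar); /ɟ/ → [ɢ] before /q/ (palatal → uvular, matching uvular) — only place changes, and always toward the following segment.

partial assimilation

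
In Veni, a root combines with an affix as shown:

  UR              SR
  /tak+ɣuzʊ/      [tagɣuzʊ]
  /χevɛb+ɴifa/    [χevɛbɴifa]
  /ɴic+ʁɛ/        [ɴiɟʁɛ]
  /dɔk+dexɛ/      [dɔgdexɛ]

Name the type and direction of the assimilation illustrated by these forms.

regressive voicing assimilation

The segment that alternates is /k/, which surfaces as [g] when adjacent to /ɣ/.
The change voiceless → voiced matches the voicing of the following /ɣ/, identifying this as voicing assimilation.
Place and manner are unchanged, so the assimilation is partial, not total.
Checking the remaining alternations: /c/ → [ɟ] before /ʁ/ (voiceless → voiced, matching voiced); /k/ → [g] before /d/ (voiceless → voiced, matching voiced) — only voicing changes, and always toward the following segment.
No alternation appears in [χevɛbɴifa]: there the adjacent consonants already agree in voicing (/b/ and /ɴ/ are both voiced), so this form is consistent with the same rule.
The trigger is the following segment, so the direction is regressive (anticipatory).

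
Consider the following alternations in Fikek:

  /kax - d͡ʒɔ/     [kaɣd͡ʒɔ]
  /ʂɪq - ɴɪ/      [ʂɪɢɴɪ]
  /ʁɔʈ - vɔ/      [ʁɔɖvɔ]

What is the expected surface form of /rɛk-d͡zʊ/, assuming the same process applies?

The data show regressive voicing assimilation: /x/ → [ɣ] before /d͡ʒ/; /q/ → [ɢ] before /ɴ/; /ʈ/ → [ɖ] before /v/. In each pair only voicing changes, matching the following consonant, while place and manner stay constant.
The rule targets /k/ (voiceless velar stop), which sits before the trigger /d͡z/ (voiced).
The voiced velar stop is [g], so /k/ → [g].

[rɛgd͡zʊ]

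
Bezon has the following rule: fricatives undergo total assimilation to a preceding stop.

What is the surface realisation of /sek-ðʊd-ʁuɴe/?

[sekkʊdduɴe]

/ð/ is the segment targeted by the rule; it sits immediately after /k/, so it assimilates completely and surfaces as [k].
At the second juncture, /ʁ/ likewise becomes [d] adjacent to /d/.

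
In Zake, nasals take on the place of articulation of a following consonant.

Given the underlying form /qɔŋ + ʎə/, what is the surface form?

/ŋ/ is a voiced velar nasal. The following trigger /ʎ/ is palatal, so /ŋ/ must become palatal as well.
Changing only its place to palatal gives [ɲ] — the voiced palatal nasal.

[qɔɲʎə]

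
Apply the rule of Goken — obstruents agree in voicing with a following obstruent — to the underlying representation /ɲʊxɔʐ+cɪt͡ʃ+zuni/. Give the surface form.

[ɲʊxɔʂcɪd͡ʒzuni]

/ʐ/ is a voiced retroflex fricative. The following trigger /c/ is voiceless, so /ʐ/ must become voiceless as well.
Changing only its voicing to voiceless gives [ʂ] — the voiceless retroflex fricative.
The same rule applies at the second boundary: /t͡ʃ/ → [d͡ʒ] next to /z/.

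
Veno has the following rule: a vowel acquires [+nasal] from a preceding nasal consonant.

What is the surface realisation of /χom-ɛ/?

[χomɛ̃]

The vowel /ɛ/ is adjacent to the preceding nasal /m/, so it acquires [+nasal] and surfaces as [ɛ̃].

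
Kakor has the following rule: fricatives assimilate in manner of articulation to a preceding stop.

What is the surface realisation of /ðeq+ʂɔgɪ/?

The rule targets /ʂ/ (voiceless retroflex fricative), which sits after the trigger /q/ (stop).
Changing only its manner to stop gives [ʈ] — the voiceless retroflex stop.

[ðeqʈɔgɪ]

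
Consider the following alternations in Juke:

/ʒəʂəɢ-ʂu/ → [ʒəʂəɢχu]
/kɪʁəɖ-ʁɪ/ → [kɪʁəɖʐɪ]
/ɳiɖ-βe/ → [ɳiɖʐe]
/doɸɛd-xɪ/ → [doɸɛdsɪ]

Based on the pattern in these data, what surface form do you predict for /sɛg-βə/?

[sɛgɣə]

The data show progressive place assimilation: /ʂ/ → [χ] after /ɢ/; /ʁ/ → [ʐ] after /ɖ/; /β/ → [ʐ] after /ɖ/; /x/ → [s] after /d/. In each pair only place changes, matching the preceding consonant, while manner and voice stay constant.
The rule targets /β/ (voiced bilabial fricative), which sits after the trigger /g/ (velar).
Changing only its place to velar gives [ɣ] — the voiced velar fricative.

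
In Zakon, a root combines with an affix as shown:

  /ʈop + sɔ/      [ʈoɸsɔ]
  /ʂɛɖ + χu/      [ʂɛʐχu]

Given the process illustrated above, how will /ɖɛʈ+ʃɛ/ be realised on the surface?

[ɖɛʂʃɛ]

The data show regressive manner assimilation: /p/ → [ɸ] before /s/; /ɖ/ → [ʐ] before /χ/. In each pair only manner changes, matching the following consonant, while place and voice stay constant.
/ʈ/ is a voiceless retroflex stop. The following trigger /ʃ/ is a fricative, so /ʈ/ must become a fricative as well.
The voiceless retroflex fricative is [ʂ], so /ʈ/ → [ʂ].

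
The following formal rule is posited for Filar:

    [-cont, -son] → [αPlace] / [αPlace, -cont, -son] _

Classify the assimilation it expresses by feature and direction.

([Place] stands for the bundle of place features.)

The rule copies the place features (abbreviated [Place]) from the environment onto the target, so the assimilating feature is place.
The conditioning segment sits to the left of the focus bar, meaning the trigger precedes the segment that changes — progressive assimilation.

progressive place assimilation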